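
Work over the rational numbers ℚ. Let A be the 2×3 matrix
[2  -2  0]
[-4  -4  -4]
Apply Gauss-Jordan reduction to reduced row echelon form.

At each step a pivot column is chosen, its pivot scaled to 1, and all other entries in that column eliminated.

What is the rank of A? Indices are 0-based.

rank = 2

pivot(0,0)=2: scale R0 → (1, -1, 0)
  clear (1,0): R1 −= (-4)R0 → (0, -8, -4)
pivot(1,1)=-8: scale R1 → (0, 1, 1/2)
  clear (0,1): R0 −= (-1)R1 → (1, 0, 1/2)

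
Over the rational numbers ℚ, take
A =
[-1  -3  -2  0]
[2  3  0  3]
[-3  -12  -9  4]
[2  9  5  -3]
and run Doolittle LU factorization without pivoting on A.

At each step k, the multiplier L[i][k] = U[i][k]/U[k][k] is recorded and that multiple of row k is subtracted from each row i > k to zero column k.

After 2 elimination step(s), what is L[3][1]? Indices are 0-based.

[col 0] pivot -1
  R1 -= -2*R0 → (0, -3, -4, 3)  (L[1][0] := -2)
  R2 -= 3*R0 → (0, -3, -3, 4)  (L[2][0] := 3)
  R3 -= -2*R0 → (0, 3, 1, -3)  (L[3][0] := -2)
[col 1] pivot -3
  R2 -= 1*R1 → (0, 0, 1, 1)  (L[2][1] := 1)
  R3 -= -1*R1 → (0, 0, -3, 0)  (L[3][1] := -1)

L[3][1] = -1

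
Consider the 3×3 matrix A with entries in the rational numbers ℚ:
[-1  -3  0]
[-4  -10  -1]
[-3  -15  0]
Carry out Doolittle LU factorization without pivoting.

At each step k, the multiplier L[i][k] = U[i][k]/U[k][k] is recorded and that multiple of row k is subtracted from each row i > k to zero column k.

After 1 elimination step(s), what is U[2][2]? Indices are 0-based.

U[2][2] = 0

k=0: U[0][0]=-1
  eliminate (1,0): mult=4, new row 1: (0, 2, -1); set L[1][0]=4
  eliminate (2,0): mult=3, new row 2: (0, -6, 0); set L[2][0]=3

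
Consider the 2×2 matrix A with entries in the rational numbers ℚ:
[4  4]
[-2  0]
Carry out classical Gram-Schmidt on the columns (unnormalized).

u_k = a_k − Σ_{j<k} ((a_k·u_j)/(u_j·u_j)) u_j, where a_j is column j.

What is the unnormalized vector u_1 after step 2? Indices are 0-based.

Step 1: u_0 = a_0 = (4, -2).
Step 2: u_1 = a_1 − (4/5)·u_0 = (4/5, 8/5).

u_1 = (4/5, 8/5)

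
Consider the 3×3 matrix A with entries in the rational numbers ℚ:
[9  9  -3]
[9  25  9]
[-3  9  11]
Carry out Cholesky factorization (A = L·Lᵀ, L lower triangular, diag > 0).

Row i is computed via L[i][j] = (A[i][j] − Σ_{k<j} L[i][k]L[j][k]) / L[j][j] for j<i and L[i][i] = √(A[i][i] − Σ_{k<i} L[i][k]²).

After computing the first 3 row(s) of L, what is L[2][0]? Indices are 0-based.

Step 1: L[0][0] = √(9) = 3.
  L[1][0] = (9) / L[0][0] = 3.
Step 2: L[1][1] = √(16) = 4.
  L[2][0] = (-3) / L[0][0] = -1.
  L[2][1] = (12) / L[1][1] = 3.
Step 3: L[2][2] = √(1) = 1.

L[2][0] = -1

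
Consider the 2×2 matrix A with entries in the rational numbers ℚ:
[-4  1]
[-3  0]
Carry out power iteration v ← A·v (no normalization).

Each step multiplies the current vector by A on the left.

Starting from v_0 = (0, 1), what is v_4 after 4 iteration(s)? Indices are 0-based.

v_0 = (0, 1).
v_1 = A·v_0 = (1, 0).
v_2 = A·v_1 = (-4, -3).
v_3 = A·v_2 = (13, 12).
v_4 = A·v_3 = (-40, -39).

v_4 = (-40, -39)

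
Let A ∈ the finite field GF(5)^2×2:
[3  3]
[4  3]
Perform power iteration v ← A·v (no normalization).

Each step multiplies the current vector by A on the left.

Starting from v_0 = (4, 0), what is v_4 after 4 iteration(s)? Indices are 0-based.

v_4 = (2, 2)

v_0 = (4, 0).
v_1 = A·v_0 = (2, 1).
v_2 = A·v_1 = (4, 1).
v_3 = A·v_2 = (0, 4).
v_4 = A·v_3 = (2, 2).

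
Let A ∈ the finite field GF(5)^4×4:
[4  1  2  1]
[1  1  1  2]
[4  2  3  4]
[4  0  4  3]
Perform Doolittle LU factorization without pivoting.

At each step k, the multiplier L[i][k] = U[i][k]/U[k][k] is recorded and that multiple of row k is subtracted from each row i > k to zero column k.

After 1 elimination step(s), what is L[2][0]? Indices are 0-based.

k=0: U[0][0]=4
  eliminate (1,0): mult=4, new row 1: (0, 2, 3, 3); set L[1][0]=4
  eliminate (2,0): mult=1, new row 2: (0, 1, 1, 3); set L[2][0]=1
  eliminate (3,0): mult=1, new row 3: (0, 4, 2, 2); set L[3][0]=1

L[2][0] = 1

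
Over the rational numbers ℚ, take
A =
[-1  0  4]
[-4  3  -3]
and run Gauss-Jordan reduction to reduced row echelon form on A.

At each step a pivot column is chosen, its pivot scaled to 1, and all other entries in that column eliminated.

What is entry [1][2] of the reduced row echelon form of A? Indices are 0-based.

[1] R0 /= -1  ⇒  (1, 0, -4)
     R1 -= -4·R0  ⇒  (0, 3, -19)
[2] R1 /= 3  ⇒  (0, 1, -19/3)

M[1][2] = -19/3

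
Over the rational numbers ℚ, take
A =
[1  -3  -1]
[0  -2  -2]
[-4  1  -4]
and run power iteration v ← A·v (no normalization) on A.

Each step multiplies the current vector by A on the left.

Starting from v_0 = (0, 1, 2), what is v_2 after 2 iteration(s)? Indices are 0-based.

v_2 = (20, 26, 42)

v_0 = (0, 1, 2).
v_1 = A·v_0 = (-5, -6, -7).
v_2 = A·v_1 = (20, 26, 42).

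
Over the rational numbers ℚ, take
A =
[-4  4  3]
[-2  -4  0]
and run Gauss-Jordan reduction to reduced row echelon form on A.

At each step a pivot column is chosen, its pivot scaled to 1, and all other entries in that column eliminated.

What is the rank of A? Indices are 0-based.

step 1: normalize row 0 (÷-4) = (1, -1, -3/4)
  row 1: subtract -2×row0 = (0, -6, -3/2)
step 2: normalize row 1 (÷-6) = (0, 1, 1/4)
  row 0: subtract -1×row1 = (1, 0, -1/2)

rank = 2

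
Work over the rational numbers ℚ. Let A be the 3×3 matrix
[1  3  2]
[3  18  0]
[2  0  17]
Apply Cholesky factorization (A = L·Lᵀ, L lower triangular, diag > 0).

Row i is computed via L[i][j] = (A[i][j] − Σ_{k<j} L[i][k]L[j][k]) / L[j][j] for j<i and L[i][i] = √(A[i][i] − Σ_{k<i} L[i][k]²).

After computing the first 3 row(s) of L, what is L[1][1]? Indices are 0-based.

L[1][1] = 3

Step 1: L[0][0] = √(1) = 1.
  L[1][0] = (3) / L[0][0] = 3.
Step 2: L[1][1] = √(9) = 3.
  L[2][0] = (2) / L[0][0] = 2.
  L[2][1] = (-6) / L[1][1] = -2.
Step 3: L[2][2] = √(9) = 3.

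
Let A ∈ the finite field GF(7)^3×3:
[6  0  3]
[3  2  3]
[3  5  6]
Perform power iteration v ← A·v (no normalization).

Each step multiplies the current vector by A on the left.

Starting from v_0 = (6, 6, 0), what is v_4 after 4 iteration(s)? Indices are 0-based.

v_4 = (6, 0, 5)

v_0 = (6, 6, 0).
v_1 = A·v_0 = (1, 2, 6).
v_2 = A·v_1 = (3, 4, 0).
v_3 = A·v_2 = (4, 3, 1).
v_4 = A·v_3 = (6, 0, 5).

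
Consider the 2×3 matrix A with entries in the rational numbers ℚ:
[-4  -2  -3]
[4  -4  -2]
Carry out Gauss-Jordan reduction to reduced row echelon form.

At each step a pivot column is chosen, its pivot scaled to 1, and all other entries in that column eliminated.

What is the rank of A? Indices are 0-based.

pivot(0,0)=-4: scale R0 → (1, 1/2, 3/4)
  clear (1,0): R1 −= (4)R0 → (0, -6, -5)
pivot(1,1)=-6: scale R1 → (0, 1, 5/6)
  clear (0,1): R0 −= (1/2)R1 → (1, 0, 1/3)

rank = 2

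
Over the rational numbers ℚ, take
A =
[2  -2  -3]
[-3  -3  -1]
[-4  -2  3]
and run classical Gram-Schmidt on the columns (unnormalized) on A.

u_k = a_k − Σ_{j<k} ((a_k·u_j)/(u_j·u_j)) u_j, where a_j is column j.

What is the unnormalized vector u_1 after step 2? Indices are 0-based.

u_1 = (-84/29, -48/29, -6/29)

Step 1: u_0 = a_0 = (2, -3, -4).
Step 2: u_1 = a_1 − (13/29)·u_0 = (-84/29, -48/29, -6/29).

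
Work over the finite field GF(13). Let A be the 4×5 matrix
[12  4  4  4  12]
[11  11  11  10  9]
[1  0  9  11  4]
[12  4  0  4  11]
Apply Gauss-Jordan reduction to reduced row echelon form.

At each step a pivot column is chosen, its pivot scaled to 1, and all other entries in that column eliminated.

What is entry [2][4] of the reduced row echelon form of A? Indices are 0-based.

M[2][4] = 10

[1] R0 /= 12  ⇒  (1, 9, 9, 9, 1)
     R1 -= 11·R0  ⇒  (0, 3, 3, 2, 11)
     R2 -= 1·R0  ⇒  (0, 4, 0, 2, 3)
     R3 -= 12·R0  ⇒  (0, 0, 9, 0, 12)
[2] R1 /= 3  ⇒  (0, 1, 1, 5, 8)
     R0 -= 9·R1  ⇒  (1, 0, 0, 3, 7)
     R2 -= 4·R1  ⇒  (0, 0, 9, 8, 10)
[3] R2 /= 9  ⇒  (0, 0, 1, 11, 4)
     R1 -= 1·R2  ⇒  (0, 1, 0, 7, 4)
     R3 -= 9·R2  ⇒  (0, 0, 0, 5, 2)
[4] R3 /= 5  ⇒  (0, 0, 0, 1, 3)
     R0 -= 3·R3  ⇒  (1, 0, 0, 0, 11)
     R1 -= 7·R3  ⇒  (0, 1, 0, 0, 9)
     R2 -= 11·R3  ⇒  (0, 0, 1, 0, 10)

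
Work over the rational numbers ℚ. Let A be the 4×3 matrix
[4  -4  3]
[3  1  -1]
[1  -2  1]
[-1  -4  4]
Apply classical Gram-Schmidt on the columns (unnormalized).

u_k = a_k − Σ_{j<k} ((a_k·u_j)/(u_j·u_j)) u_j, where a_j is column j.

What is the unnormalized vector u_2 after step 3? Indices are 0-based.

Step 1: u_0 = a_0 = (4, 3, 1, -1).
Step 2: u_1 = a_1 − (-11/27)·u_0 = (-64/27, 20/9, -43/27, -119/27).
Step 3: u_2 = a_2 − (2/9)·u_0 − (-771/878)·u_1 = (13/439, 125/439, -545/878, 309/878).

u_2 = (13/439, 125/439, -545/878, 309/878)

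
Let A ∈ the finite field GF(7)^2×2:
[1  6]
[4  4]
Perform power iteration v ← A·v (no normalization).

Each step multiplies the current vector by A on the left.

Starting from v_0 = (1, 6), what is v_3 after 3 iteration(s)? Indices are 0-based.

v_3 = (1, 5)

v_0 = (1, 6).
v_1 = A·v_0 = (2, 0).
v_2 = A·v_1 = (2, 1).
v_3 = A·v_2 = (1, 5).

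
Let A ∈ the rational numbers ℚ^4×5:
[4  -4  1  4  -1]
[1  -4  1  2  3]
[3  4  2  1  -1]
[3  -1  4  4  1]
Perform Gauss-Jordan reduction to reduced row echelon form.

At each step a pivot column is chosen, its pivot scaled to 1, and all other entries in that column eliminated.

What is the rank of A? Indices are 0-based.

[1] R0 /= 4  ⇒  (1, -1, 1/4, 1, -1/4)
     R1 -= 1·R0  ⇒  (0, -3, 3/4, 1, 13/4)
     R2 -= 3·R0  ⇒  (0, 7, 5/4, -2, -1/4)
     R3 -= 3·R0  ⇒  (0, 2, 13/4, 1, 7/4)
[2] R1 /= -3  ⇒  (0, 1, -1/4, -1/3, -13/12)
     R0 -= -1·R1  ⇒  (1, 0, 0, 2/3, -4/3)
     R2 -= 7·R1  ⇒  (0, 0, 3, 1/3, 22/3)
     R3 -= 2·R1  ⇒  (0, 0, 15/4, 5/3, 47/12)
[3] R2 /= 3  ⇒  (0, 0, 1, 1/9, 22/9)
     R1 -= -1/4·R2  ⇒  (0, 1, 0, -11/36, -17/36)
     R3 -= 15/4·R2  ⇒  (0, 0, 0, 5/4, -21/4)
[4] R3 /= 5/4  ⇒  (0, 0, 0, 1, -21/5)
     R0 -= 2/3·R3  ⇒  (1, 0, 0, 0, 22/15)
     R1 -= -11/36·R3  ⇒  (0, 1, 0, 0, -79/45)
     R2 -= 1/9·R3  ⇒  (0, 0, 1, 0, 131/45)

rank = 4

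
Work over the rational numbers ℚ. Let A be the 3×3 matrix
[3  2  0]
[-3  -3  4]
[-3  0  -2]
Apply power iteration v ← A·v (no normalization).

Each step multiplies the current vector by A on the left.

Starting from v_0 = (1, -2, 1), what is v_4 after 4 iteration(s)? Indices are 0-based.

v_4 = (137, -506, 247)

v_0 = (1, -2, 1).
v_1 = A·v_0 = (-1, 7, -5).
v_2 = A·v_1 = (11, -38, 13).
v_3 = A·v_2 = (-43, 133, -59).
v_4 = A·v_3 = (137, -506, 247).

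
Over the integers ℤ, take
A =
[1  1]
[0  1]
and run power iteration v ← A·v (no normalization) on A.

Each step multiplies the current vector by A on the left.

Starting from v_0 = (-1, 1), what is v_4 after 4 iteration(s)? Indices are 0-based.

v_0 = (-1, 1).
v_1 = A·v_0 = (0, 1).
v_2 = A·v_1 = (1, 1).
v_3 = A·v_2 = (2, 1).
v_4 = A·v_3 = (3, 1).

v_4 = (3, 1)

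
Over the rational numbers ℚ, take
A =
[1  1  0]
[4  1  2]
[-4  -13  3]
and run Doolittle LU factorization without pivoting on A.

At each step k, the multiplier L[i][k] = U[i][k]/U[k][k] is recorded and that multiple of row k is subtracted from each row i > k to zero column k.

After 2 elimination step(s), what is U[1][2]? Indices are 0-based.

U[1][2] = 2

[col 0] pivot 1
  R1 -= 4*R0 → (0, -3, 2)  (L[1][0] := 4)
  R2 -= -4*R0 → (0, -9, 3)  (L[2][0] := -4)
[col 1] pivot -3
  R2 -= 3*R1 → (0, 0, -3)  (L[2][1] := 3)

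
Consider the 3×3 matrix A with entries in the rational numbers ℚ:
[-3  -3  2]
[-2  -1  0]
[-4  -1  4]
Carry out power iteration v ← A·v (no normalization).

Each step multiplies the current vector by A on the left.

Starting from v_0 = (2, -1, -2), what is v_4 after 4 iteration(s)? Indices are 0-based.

v_0 = (2, -1, -2).
v_1 = A·v_0 = (-7, -3, -15).
v_2 = A·v_1 = (0, 17, -29).
v_3 = A·v_2 = (-109, -17, -133).
v_4 = A·v_3 = (112, 235, -79).

v_4 = (112, 235, -79)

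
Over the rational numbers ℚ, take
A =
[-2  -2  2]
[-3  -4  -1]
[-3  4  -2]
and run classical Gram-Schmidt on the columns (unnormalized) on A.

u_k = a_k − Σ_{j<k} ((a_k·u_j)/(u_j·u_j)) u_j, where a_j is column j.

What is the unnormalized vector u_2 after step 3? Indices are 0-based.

Step 1: u_0 = a_0 = (-2, -3, -3).
Step 2: u_1 = a_1 − (2/11)·u_0 = (-18/11, -38/11, 50/11).
Step 3: u_2 = a_2 − (5/22)·u_0 − (-49/194)·u_1 = (198/97, -231/194, -33/194).

u_2 = (198/97, -231/194, -33/194)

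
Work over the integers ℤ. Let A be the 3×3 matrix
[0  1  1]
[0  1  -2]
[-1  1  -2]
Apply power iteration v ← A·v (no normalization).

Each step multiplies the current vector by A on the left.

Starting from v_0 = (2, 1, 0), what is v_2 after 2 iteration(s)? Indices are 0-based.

v_0 = (2, 1, 0).
v_1 = A·v_0 = (1, 1, -1).
v_2 = A·v_1 = (0, 3, 2).

v_2 = (0, 3, 2)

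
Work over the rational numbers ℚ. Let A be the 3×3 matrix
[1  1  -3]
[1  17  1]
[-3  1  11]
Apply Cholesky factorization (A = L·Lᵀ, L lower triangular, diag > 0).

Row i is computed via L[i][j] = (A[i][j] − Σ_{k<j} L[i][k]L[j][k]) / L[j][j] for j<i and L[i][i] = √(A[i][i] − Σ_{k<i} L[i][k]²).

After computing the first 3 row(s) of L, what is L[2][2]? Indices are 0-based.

Step 1: L[0][0] = √(1) = 1.
  L[1][0] = (1) / L[0][0] = 1.
Step 2: L[1][1] = √(16) = 4.
  L[2][0] = (-3) / L[0][0] = -3.
  L[2][1] = (4) / L[1][1] = 1.
Step 3: L[2][2] = √(1) = 1.

L[2][2] = 1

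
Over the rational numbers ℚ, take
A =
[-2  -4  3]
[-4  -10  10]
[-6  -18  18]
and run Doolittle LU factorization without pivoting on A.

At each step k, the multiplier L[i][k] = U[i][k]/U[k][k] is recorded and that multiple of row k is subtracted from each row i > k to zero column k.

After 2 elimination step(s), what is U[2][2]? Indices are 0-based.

[col 0] pivot -2
  R1 -= 2*R0 → (0, -2, 4)  (L[1][0] := 2)
  R2 -= 3*R0 → (0, -6, 9)  (L[2][0] := 3)
[col 1] pivot -2
  R2 -= 3*R1 → (0, 0, -3)  (L[2][1] := 3)

U[2][2] = -3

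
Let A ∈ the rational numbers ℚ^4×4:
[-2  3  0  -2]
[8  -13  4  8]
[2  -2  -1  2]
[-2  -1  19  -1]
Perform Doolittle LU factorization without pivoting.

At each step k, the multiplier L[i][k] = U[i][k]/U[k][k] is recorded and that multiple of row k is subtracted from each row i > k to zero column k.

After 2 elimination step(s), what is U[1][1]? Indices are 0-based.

U[1][1] = -1

Step 1: pivot at (0,0) is -2.
  row1 ← row1 − (-4)·row0  ⇒  L[1][0]=-4, U row1=(0, -1, 4, 0)
  row2 ← row2 − (-1)·row0  ⇒  L[2][0]=-1, U row2=(0, 1, -1, 0)
  row3 ← row3 − (1)·row0  ⇒  L[3][0]=1, U row3=(0, -4, 19, 1)
Step 2: pivot at (1,1) is -1.
  row2 ← row2 − (-1)·row1  ⇒  L[2][1]=-1, U row2=(0, 0, 3, 0)
  row3 ← row3 − (4)·row1  ⇒  L[3][1]=4, U row3=(0, 0, 3, 1)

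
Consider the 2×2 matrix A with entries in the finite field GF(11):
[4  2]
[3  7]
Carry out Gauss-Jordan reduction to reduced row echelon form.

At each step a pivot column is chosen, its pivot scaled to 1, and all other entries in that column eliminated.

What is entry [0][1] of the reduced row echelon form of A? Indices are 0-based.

step 1: normalize row 0 (÷4) = (1, 6)
  row 1: subtract 3×row0 = (0, 0)
skip col 1 (zero from row 1)

M[0][1] = 6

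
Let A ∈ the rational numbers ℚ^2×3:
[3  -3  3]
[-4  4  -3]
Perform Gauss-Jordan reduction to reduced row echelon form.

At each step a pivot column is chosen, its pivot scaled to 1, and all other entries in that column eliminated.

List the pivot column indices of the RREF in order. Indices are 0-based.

pivot(0,0)=3: scale R0 → (1, -1, 1)
  clear (1,0): R1 −= (-4)R0 → (0, 0, 1)
col 1: no nonzero at/below row 1; advance.
pivot(1,2)=1: scale R1 → (0, 0, 1)
  clear (0,2): R0 −= (1)R1 → (1, -1, 0)

pivot columns: 0, 2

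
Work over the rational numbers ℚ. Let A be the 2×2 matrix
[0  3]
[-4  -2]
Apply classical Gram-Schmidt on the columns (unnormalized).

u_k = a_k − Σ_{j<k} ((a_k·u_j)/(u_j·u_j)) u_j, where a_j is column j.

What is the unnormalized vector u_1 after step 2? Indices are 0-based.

Step 1: u_0 = a_0 = (0, -4).
Step 2: u_1 = a_1 − (1/2)·u_0 = (3, 0).

u_1 = (3, 0)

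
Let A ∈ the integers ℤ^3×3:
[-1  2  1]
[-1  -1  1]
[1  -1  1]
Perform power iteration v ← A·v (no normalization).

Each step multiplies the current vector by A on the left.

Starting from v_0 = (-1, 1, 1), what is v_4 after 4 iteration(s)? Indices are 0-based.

v_0 = (-1, 1, 1).
v_1 = A·v_0 = (4, 1, -1).
v_2 = A·v_1 = (-3, -6, 2).
v_3 = A·v_2 = (-7, 11, 5).
v_4 = A·v_3 = (34, 1, -13).

v_4 = (34, 1, -13)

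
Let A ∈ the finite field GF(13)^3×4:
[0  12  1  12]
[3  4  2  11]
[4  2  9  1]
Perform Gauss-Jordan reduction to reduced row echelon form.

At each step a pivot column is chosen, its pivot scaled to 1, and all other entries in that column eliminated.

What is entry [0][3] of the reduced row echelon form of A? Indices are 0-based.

M[0][3] = 2

step 1: exchange rows 0,1
step 1: normalize row 0 (÷3) = (1, 10, 5, 8)
  row 2: subtract 4×row0 = (0, 1, 2, 8)
step 2: normalize row 1 (÷12) = (0, 1, 12, 1)
  row 0: subtract 10×row1 = (1, 0, 2, 11)
  row 2: subtract 1×row1 = (0, 0, 3, 7)
step 3: normalize row 2 (÷3) = (0, 0, 1, 11)
  row 0: subtract 2×row2 = (1, 0, 0, 2)
  row 1: subtract 12×row2 = (0, 1, 0, 12)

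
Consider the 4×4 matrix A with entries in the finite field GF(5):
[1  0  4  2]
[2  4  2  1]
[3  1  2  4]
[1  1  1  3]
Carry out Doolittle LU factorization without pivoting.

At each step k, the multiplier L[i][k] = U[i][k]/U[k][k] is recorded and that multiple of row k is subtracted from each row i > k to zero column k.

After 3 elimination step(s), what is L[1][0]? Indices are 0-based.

Step 1: pivot at (0,0) is 1.
  row1 ← row1 − (2)·row0  ⇒  L[1][0]=2, U row1=(0, 4, 4, 2)
  row2 ← row2 − (3)·row0  ⇒  L[2][0]=3, U row2=(0, 1, 0, 3)
  row3 ← row3 − (1)·row0  ⇒  L[3][0]=1, U row3=(0, 1, 2, 1)
Step 2: pivot at (1,1) is 4.
  row2 ← row2 − (4)·row1  ⇒  L[2][1]=4, U row2=(0, 0, 4, 0)
  row3 ← row3 − (4)·row1  ⇒  L[3][1]=4, U row3=(0, 0, 1, 3)
Step 3: pivot at (2,2) is 4.
  row3 ← row3 − (4)·row2  ⇒  L[3][2]=4, U row3=(0, 0, 0, 3)

L[1][0] = 2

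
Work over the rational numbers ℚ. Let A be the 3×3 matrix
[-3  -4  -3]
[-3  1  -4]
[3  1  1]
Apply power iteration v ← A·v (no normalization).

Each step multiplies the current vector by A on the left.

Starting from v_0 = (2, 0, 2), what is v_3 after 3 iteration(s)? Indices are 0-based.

v_3 = (-38, -46, 152)

v_0 = (2, 0, 2).
v_1 = A·v_0 = (-12, -14, 8).
v_2 = A·v_1 = (68, -10, -42).
v_3 = A·v_2 = (-38, -46, 152).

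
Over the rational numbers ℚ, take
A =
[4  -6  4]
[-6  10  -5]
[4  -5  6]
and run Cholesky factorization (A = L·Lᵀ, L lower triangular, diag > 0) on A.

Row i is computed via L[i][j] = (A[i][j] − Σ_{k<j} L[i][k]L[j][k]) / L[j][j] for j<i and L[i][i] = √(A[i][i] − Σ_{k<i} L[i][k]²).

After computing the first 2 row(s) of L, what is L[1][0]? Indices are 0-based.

Step 1: L[0][0] = √(4) = 2.
  L[1][0] = (-6) / L[0][0] = -3.
Step 2: L[1][1] = √(1) = 1.

L[1][0] = -3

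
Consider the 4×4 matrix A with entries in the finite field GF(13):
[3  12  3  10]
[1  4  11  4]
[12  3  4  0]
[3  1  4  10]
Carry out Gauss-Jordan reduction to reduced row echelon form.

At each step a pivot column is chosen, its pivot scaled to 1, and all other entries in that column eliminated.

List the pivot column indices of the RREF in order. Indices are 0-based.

pivot(0,0)=3: scale R0 → (1, 4, 1, 12)
  clear (1,0): R1 −= (1)R0 → (0, 0, 10, 5)
  clear (2,0): R2 −= (12)R0 → (0, 7, 5, 12)
  clear (3,0): R3 −= (3)R0 → (0, 2, 1, 0)
pivot(1,1): swap R1↔R2
pivot(1,1)=7: scale R1 → (0, 1, 10, 11)
  clear (0,1): R0 −= (4)R1 → (1, 0, 0, 7)
  clear (3,1): R3 −= (2)R1 → (0, 0, 7, 4)
pivot(2,2)=10: scale R2 → (0, 0, 1, 7)
  clear (1,2): R1 −= (10)R2 → (0, 1, 0, 6)
  clear (3,2): R3 −= (7)R2 → (0, 0, 0, 7)
pivot(3,3)=7: scale R3 → (0, 0, 0, 1)
  clear (0,3): R0 −= (7)R3 → (1, 0, 0, 0)
  clear (1,3): R1 −= (6)R3 → (0, 1, 0, 0)
  clear (2,3): R2 −= (7)R3 → (0, 0, 1, 0)

pivot columns: 0, 1, 2, 3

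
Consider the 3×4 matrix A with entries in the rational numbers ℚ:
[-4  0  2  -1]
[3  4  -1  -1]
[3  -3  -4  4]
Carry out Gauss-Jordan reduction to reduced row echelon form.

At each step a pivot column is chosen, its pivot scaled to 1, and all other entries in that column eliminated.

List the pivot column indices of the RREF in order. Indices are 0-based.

pivot columns: 0, 1, 2

step 1: normalize row 0 (÷-4) = (1, 0, -1/2, 1/4)
  row 1: subtract 3×row0 = (0, 4, 1/2, -7/4)
  row 2: subtract 3×row0 = (0, -3, -5/2, 13/4)
step 2: normalize row 1 (÷4) = (0, 1, 1/8, -7/16)
  row 2: subtract -3×row1 = (0, 0, -17/8, 31/16)
step 3: normalize row 2 (÷-17/8) = (0, 0, 1, -31/34)
  row 0: subtract -1/2×row2 = (1, 0, 0, -7/34)
  row 1: subtract 1/8×row2 = (0, 1, 0, -11/34)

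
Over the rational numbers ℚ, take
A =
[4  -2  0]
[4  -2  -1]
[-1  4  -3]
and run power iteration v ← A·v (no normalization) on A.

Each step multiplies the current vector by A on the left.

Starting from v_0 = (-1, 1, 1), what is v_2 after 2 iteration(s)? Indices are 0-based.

v_0 = (-1, 1, 1).
v_1 = A·v_0 = (-6, -7, 2).
v_2 = A·v_1 = (-10, -12, -28).

v_2 = (-10, -12, -28)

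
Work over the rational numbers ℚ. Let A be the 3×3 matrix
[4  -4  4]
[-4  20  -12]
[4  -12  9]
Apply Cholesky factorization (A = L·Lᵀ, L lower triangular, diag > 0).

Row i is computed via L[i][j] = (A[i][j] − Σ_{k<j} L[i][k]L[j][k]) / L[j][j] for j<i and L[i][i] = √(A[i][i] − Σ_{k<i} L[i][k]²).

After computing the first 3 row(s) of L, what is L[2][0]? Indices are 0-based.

L[2][0] = 2

Step 1: L[0][0] = √(4) = 2.
  L[1][0] = (-4) / L[0][0] = -2.
Step 2: L[1][1] = √(16) = 4.
  L[2][0] = (4) / L[0][0] = 2.
  L[2][1] = (-8) / L[1][1] = -2.
Step 3: L[2][2] = √(1) = 1.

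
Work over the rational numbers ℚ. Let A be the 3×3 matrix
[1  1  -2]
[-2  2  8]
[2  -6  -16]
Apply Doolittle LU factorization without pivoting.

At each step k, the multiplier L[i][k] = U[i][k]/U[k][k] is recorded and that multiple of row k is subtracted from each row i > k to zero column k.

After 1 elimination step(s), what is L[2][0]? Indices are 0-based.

k=0: U[0][0]=1
  eliminate (1,0): mult=-2, new row 1: (0, 4, 4); set L[1][0]=-2
  eliminate (2,0): mult=2, new row 2: (0, -8, -12); set L[2][0]=2

L[2][0] = 2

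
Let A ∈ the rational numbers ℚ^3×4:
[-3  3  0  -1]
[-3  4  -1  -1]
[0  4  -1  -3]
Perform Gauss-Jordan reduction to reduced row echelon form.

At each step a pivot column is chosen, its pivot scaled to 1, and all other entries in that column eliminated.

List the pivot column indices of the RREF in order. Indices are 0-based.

pivot(0,0)=-3: scale R0 → (1, -1, 0, 1/3)
  clear (1,0): R1 −= (-3)R0 → (0, 1, -1, 0)
pivot(1,1)=1: scale R1 → (0, 1, -1, 0)
  clear (0,1): R0 −= (-1)R1 → (1, 0, -1, 1/3)
  clear (2,1): R2 −= (4)R1 → (0, 0, 3, -3)
pivot(2,2)=3: scale R2 → (0, 0, 1, -1)
  clear (0,2): R0 −= (-1)R2 → (1, 0, 0, -2/3)
  clear (1,2): R1 −= (-1)R2 → (0, 1, 0, -1)

pivot columns: 0, 1, 2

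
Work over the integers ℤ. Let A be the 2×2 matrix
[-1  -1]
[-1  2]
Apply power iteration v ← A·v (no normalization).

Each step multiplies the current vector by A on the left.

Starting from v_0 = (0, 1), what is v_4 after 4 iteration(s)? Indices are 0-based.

v_0 = (0, 1).
v_1 = A·v_0 = (-1, 2).
v_2 = A·v_1 = (-1, 5).
v_3 = A·v_2 = (-4, 11).
v_4 = A·v_3 = (-7, 26).

v_4 = (-7, 26)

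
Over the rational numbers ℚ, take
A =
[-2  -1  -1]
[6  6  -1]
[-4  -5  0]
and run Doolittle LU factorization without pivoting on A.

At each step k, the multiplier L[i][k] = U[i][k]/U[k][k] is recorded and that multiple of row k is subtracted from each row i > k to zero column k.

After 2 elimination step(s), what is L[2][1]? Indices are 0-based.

[col 0] pivot -2
  R1 -= -3*R0 → (0, 3, -4)  (L[1][0] := -3)
  R2 -= 2*R0 → (0, -3, 2)  (L[2][0] := 2)
[col 1] pivot 3
  R2 -= -1*R1 → (0, 0, -2)  (L[2][1] := -1)

L[2][1] = -1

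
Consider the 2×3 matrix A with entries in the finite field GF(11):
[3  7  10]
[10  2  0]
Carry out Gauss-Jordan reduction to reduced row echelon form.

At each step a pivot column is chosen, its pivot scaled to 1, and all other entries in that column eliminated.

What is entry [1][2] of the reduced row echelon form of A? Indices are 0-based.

M[1][2] = 5

[1] R0 /= 3  ⇒  (1, 6, 7)
     R1 -= 10·R0  ⇒  (0, 8, 7)
[2] R1 /= 8  ⇒  (0, 1, 5)
     R0 -= 6·R1  ⇒  (1, 0, 10)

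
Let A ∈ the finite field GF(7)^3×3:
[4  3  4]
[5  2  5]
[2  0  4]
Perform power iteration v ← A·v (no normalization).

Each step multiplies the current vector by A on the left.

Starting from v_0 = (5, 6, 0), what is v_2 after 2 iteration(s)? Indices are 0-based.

v_2 = (2, 6, 4)

v_0 = (5, 6, 0).
v_1 = A·v_0 = (3, 2, 3).
v_2 = A·v_1 = (2, 6, 4).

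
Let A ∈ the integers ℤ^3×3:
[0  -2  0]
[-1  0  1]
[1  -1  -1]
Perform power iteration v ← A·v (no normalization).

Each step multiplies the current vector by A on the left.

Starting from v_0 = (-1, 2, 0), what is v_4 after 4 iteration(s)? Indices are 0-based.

v_4 = (0, 1, -1)

v_0 = (-1, 2, 0).
v_1 = A·v_0 = (-4, 1, -3).
v_2 = A·v_1 = (-2, 1, -2).
v_3 = A·v_2 = (-2, 0, -1).
v_4 = A·v_3 = (0, 1, -1).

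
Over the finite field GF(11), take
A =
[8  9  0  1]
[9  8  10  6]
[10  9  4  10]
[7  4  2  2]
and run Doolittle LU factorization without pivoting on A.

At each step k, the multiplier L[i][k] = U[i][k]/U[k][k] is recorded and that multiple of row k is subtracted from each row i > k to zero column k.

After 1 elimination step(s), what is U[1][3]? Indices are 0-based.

[col 0] pivot 8
  R1 -= 8*R0 → (0, 2, 10, 9)  (L[1][0] := 8)
  R2 -= 4*R0 → (0, 6, 4, 6)  (L[2][0] := 4)
  R3 -= 5*R0 → (0, 3, 2, 8)  (L[3][0] := 5)

U[1][3] = 9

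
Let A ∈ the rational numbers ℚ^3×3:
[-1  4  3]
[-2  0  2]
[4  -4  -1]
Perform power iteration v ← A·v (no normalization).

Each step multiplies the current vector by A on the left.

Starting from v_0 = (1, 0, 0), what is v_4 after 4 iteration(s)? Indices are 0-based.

v_4 = (-135, -110, 200)

v_0 = (1, 0, 0).
v_1 = A·v_0 = (-1, -2, 4).
v_2 = A·v_1 = (5, 10, 0).
v_3 = A·v_2 = (35, -10, -20).
v_4 = A·v_3 = (-135, -110, 200).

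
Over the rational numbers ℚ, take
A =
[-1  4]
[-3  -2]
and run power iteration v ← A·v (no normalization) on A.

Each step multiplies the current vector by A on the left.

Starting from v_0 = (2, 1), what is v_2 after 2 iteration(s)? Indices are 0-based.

v_0 = (2, 1).
v_1 = A·v_0 = (2, -8).
v_2 = A·v_1 = (-34, 10).

v_2 = (-34, 10)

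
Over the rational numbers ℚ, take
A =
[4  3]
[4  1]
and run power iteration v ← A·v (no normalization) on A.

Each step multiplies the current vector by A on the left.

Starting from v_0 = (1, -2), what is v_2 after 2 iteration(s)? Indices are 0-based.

v_0 = (1, -2).
v_1 = A·v_0 = (-2, 2).
v_2 = A·v_1 = (-2, -6).

v_2 = (-2, -6)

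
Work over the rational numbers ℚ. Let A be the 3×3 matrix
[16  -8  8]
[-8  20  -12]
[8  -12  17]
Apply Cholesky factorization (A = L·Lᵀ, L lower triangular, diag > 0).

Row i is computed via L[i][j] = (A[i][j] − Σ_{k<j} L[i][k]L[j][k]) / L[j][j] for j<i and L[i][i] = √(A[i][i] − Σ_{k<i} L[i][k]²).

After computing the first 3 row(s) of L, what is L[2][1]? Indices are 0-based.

L[2][1] = -2

Step 1: L[0][0] = √(16) = 4.
  L[1][0] = (-8) / L[0][0] = -2.
Step 2: L[1][1] = √(16) = 4.
  L[2][0] = (8) / L[0][0] = 2.
  L[2][1] = (-8) / L[1][1] = -2.
Step 3: L[2][2] = √(9) = 3.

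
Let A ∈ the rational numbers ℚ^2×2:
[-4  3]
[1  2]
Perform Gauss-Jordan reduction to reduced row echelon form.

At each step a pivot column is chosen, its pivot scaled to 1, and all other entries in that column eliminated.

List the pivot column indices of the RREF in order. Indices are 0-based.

step 1: normalize row 0 (÷-4) = (1, -3/4)
  row 1: subtract 1×row0 = (0, 11/4)
step 2: normalize row 1 (÷11/4) = (0, 1)
  row 0: subtract -3/4×row1 = (1, 0)

pivot columns: 0, 1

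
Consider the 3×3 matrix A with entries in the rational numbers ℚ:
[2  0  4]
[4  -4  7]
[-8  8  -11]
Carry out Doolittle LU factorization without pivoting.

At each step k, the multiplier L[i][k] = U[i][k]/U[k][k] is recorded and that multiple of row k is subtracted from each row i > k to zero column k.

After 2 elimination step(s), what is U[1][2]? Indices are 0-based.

U[1][2] = -1

k=0: U[0][0]=2
  eliminate (1,0): mult=2, new row 1: (0, -4, -1); set L[1][0]=2
  eliminate (2,0): mult=-4, new row 2: (0, 8, 5); set L[2][0]=-4
k=1: U[1][1]=-4
  eliminate (2,1): mult=-2, new row 2: (0, 0, 3); set L[2][1]=-2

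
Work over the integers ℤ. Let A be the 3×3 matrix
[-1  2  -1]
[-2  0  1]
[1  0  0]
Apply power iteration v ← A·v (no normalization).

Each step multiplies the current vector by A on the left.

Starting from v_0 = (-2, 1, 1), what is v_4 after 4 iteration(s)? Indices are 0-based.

v_4 = (-11, 65, -28)

v_0 = (-2, 1, 1).
v_1 = A·v_0 = (3, 5, -2).
v_2 = A·v_1 = (9, -8, 3).
v_3 = A·v_2 = (-28, -15, 9).
v_4 = A·v_3 = (-11, 65, -28).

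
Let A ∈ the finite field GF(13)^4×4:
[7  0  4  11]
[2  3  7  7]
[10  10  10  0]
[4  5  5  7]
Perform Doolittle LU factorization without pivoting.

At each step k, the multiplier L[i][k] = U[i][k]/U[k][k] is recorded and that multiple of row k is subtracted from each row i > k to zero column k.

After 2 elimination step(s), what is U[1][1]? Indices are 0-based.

U[1][1] = 3

k=0: U[0][0]=7
  eliminate (1,0): mult=4, new row 1: (0, 3, 4, 2); set L[1][0]=4
  eliminate (2,0): mult=7, new row 2: (0, 10, 8, 1); set L[2][0]=7
  eliminate (3,0): mult=8, new row 3: (0, 5, 12, 10); set L[3][0]=8
k=1: U[1][1]=3
  eliminate (2,1): mult=12, new row 2: (0, 0, 12, 3); set L[2][1]=12
  eliminate (3,1): mult=6, new row 3: (0, 0, 1, 11); set L[3][1]=6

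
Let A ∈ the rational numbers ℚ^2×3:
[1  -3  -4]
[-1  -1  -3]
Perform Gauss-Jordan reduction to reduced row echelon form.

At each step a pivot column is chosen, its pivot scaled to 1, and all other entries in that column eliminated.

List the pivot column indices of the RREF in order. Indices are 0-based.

step 1: normalize row 0 (÷1) = (1, -3, -4)
  row 1: subtract -1×row0 = (0, -4, -7)
step 2: normalize row 1 (÷-4) = (0, 1, 7/4)
  row 0: subtract -3×row1 = (1, 0, 5/4)

pivot columns: 0, 1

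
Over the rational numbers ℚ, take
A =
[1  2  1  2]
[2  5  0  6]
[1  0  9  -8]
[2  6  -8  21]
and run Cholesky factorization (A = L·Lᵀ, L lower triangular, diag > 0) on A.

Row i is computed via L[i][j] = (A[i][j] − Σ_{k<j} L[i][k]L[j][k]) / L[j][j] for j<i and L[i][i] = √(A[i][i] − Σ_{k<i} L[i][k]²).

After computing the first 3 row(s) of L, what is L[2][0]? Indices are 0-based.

Step 1: L[0][0] = √(1) = 1.
  L[1][0] = (2) / L[0][0] = 2.
Step 2: L[1][1] = √(1) = 1.
  L[2][0] = (1) / L[0][0] = 1.
  L[2][1] = (-2) / L[1][1] = -2.
Step 3: L[2][2] = √(4) = 2.

L[2][0] = 1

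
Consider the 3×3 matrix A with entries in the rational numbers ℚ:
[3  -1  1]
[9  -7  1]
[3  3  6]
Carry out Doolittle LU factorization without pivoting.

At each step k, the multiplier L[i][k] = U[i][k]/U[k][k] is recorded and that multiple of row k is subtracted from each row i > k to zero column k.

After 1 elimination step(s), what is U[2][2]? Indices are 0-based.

k=0: U[0][0]=3
  eliminate (1,0): mult=3, new row 1: (0, -4, -2); set L[1][0]=3
  eliminate (2,0): mult=1, new row 2: (0, 4, 5); set L[2][0]=1

U[2][2] = 5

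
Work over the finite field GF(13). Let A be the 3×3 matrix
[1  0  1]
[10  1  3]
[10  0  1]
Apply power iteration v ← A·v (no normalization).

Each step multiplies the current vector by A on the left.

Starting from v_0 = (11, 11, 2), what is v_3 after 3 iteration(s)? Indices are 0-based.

v_3 = (3, 8, 10)

v_0 = (11, 11, 2).
v_1 = A·v_0 = (0, 10, 8).
v_2 = A·v_1 = (8, 8, 8).
v_3 = A·v_2 = (3, 8, 10).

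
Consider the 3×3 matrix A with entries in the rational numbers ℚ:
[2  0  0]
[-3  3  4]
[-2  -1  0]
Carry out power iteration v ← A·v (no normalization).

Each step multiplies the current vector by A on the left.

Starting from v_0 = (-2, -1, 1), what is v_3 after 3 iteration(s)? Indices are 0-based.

v_3 = (-16, 187, -37)

v_0 = (-2, -1, 1).
v_1 = A·v_0 = (-4, 7, 5).
v_2 = A·v_1 = (-8, 53, 1).
v_3 = A·v_2 = (-16, 187, -37).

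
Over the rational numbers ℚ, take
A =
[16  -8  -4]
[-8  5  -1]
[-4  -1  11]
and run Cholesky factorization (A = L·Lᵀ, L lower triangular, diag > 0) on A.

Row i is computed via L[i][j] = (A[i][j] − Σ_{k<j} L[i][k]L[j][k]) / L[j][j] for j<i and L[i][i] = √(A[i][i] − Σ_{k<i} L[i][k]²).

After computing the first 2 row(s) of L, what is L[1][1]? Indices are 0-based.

L[1][1] = 1

Step 1: L[0][0] = √(16) = 4.
  L[1][0] = (-8) / L[0][0] = -2.
Step 2: L[1][1] = √(1) = 1.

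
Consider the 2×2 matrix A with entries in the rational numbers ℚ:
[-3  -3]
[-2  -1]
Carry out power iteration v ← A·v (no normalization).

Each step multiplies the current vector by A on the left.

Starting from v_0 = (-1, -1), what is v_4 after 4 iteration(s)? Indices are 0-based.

v_4 = (-585, -321)

v_0 = (-1, -1).
v_1 = A·v_0 = (6, 3).
v_2 = A·v_1 = (-27, -15).
v_3 = A·v_2 = (126, 69).
v_4 = A·v_3 = (-585, -321).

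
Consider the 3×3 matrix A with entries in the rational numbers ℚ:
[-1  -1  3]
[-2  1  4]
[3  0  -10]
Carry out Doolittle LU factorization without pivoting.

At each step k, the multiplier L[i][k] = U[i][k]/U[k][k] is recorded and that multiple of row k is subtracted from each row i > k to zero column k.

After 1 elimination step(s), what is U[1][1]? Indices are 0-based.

U[1][1] = 3

Step 1: pivot at (0,0) is -1.
  row1 ← row1 − (2)·row0  ⇒  L[1][0]=2, U row1=(0, 3, -2)
  row2 ← row2 − (-3)·row0  ⇒  L[2][0]=-3, U row2=(0, -3, -1)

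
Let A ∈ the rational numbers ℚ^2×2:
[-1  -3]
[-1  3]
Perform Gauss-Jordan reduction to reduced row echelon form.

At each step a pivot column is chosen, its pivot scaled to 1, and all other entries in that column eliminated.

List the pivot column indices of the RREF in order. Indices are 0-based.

[1] R0 /= -1  ⇒  (1, 3)
     R1 -= -1·R0  ⇒  (0, 6)
[2] R1 /= 6  ⇒  (0, 1)
     R0 -= 3·R1  ⇒  (1, 0)

pivot columns: 0, 1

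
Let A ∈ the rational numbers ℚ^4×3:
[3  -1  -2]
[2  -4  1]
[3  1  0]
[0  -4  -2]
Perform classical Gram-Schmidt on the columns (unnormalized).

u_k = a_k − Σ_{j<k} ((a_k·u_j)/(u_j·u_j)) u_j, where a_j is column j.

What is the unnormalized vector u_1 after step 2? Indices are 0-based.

Step 1: u_0 = a_0 = (3, 2, 3, 0).
Step 2: u_1 = a_1 − (-4/11)·u_0 = (1/11, -36/11, 23/11, -4).

u_1 = (1/11, -36/11, 23/11, -4)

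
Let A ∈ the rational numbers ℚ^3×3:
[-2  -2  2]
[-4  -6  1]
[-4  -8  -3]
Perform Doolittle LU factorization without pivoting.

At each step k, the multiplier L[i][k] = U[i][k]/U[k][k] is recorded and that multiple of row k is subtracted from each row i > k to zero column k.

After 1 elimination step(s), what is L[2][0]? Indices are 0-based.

L[2][0] = 2

k=0: U[0][0]=-2
  eliminate (1,0): mult=2, new row 1: (0, -2, -3); set L[1][0]=2
  eliminate (2,0): mult=2, new row 2: (0, -4, -7); set L[2][0]=2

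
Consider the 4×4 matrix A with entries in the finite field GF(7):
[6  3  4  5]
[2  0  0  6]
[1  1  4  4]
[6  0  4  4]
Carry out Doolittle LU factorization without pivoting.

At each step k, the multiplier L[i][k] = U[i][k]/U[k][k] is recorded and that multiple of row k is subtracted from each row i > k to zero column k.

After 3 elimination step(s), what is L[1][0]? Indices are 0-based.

L[1][0] = 5

[col 0] pivot 6
  R1 -= 5*R0 → (0, 6, 1, 2)  (L[1][0] := 5)
  R2 -= 6*R0 → (0, 4, 1, 2)  (L[2][0] := 6)
  R3 -= 1*R0 → (0, 4, 0, 6)  (L[3][0] := 1)
[col 1] pivot 6
  R2 -= 3*R1 → (0, 0, 5, 3)  (L[2][1] := 3)
  R3 -= 3*R1 → (0, 0, 4, 0)  (L[3][1] := 3)
[col 2] pivot 5
  R3 -= 5*R2 → (0, 0, 0, 6)  (L[3][2] := 5)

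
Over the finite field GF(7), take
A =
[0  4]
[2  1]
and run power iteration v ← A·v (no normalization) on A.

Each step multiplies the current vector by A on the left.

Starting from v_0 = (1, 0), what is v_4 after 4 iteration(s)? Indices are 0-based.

v_0 = (1, 0).
v_1 = A·v_0 = (0, 2).
v_2 = A·v_1 = (1, 2).
v_3 = A·v_2 = (1, 4).
v_4 = A·v_3 = (2, 6).

v_4 = (2, 6)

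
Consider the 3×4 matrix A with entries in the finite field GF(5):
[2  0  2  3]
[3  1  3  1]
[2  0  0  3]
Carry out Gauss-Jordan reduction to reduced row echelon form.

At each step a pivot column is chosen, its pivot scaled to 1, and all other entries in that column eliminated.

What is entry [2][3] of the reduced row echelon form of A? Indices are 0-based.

[1] R0 /= 2  ⇒  (1, 0, 1, 4)
     R1 -= 3·R0  ⇒  (0, 1, 0, 4)
     R2 -= 2·R0  ⇒  (0, 0, 3, 0)
[2] R1 /= 1  ⇒  (0, 1, 0, 4)
[3] R2 /= 3  ⇒  (0, 0, 1, 0)
     R0 -= 1·R2  ⇒  (1, 0, 0, 4)

M[2][3] = 0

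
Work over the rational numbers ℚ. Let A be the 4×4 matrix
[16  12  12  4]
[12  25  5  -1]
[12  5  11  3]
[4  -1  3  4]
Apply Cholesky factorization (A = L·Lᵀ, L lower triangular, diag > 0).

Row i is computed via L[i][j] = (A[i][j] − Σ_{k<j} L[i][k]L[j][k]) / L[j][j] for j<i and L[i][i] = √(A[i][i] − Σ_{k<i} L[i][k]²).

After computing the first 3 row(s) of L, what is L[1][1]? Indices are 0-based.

Step 1: L[0][0] = √(16) = 4.
  L[1][0] = (12) / L[0][0] = 3.
Step 2: L[1][1] = √(16) = 4.
  L[2][0] = (12) / L[0][0] = 3.
  L[2][1] = (-4) / L[1][1] = -1.
Step 3: L[2][2] = √(1) = 1.

L[1][1] = 4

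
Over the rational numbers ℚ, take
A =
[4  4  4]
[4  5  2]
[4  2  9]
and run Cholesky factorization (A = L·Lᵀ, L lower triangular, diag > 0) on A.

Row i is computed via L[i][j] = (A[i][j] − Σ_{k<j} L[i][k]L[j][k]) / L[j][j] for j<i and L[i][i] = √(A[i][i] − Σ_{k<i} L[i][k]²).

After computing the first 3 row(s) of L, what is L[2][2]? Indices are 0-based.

L[2][2] = 1

Step 1: L[0][0] = √(4) = 2.
  L[1][0] = (4) / L[0][0] = 2.
Step 2: L[1][1] = √(1) = 1.
  L[2][0] = (4) / L[0][0] = 2.
  L[2][1] = (-2) / L[1][1] = -2.
Step 3: L[2][2] = √(1) = 1.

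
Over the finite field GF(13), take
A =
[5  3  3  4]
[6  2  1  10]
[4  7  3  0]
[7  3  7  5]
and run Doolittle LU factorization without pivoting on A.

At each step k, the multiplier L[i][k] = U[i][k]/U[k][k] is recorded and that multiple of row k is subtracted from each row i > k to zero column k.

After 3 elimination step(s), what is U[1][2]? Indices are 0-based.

U[1][2] = 0

k=0: U[0][0]=5
  eliminate (1,0): mult=9, new row 1: (0, 1, 0, 0); set L[1][0]=9
  eliminate (2,0): mult=6, new row 2: (0, 2, 11, 2); set L[2][0]=6
  eliminate (3,0): mult=4, new row 3: (0, 4, 8, 2); set L[3][0]=4
k=1: U[1][1]=1
  eliminate (2,1): mult=2, new row 2: (0, 0, 11, 2); set L[2][1]=2
  eliminate (3,1): mult=4, new row 3: (0, 0, 8, 2); set L[3][1]=4
k=2: U[2][2]=11
  eliminate (3,2): mult=9, new row 3: (0, 0, 0, 10); set L[3][2]=9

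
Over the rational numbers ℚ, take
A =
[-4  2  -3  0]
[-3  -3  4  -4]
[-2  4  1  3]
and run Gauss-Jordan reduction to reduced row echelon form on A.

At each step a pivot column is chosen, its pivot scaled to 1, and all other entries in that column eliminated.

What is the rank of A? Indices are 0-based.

step 1: normalize row 0 (÷-4) = (1, -1/2, 3/4, 0)
  row 1: subtract -3×row0 = (0, -9/2, 25/4, -4)
  row 2: subtract -2×row0 = (0, 3, 5/2, 3)
step 2: normalize row 1 (÷-9/2) = (0, 1, -25/18, 8/9)
  row 0: subtract -1/2×row1 = (1, 0, 1/18, 4/9)
  row 2: subtract 3×row1 = (0, 0, 20/3, 1/3)
step 3: normalize row 2 (÷20/3) = (0, 0, 1, 1/20)
  row 0: subtract 1/18×row2 = (1, 0, 0, 53/120)
  row 1: subtract -25/18×row2 = (0, 1, 0, 23/24)

rank = 3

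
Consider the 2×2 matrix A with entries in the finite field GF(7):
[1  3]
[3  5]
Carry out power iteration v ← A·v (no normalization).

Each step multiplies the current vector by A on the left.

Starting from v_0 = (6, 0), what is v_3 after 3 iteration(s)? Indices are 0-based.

v_0 = (6, 0).
v_1 = A·v_0 = (6, 4).
v_2 = A·v_1 = (4, 3).
v_3 = A·v_2 = (6, 6).

v_3 = (6, 6)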